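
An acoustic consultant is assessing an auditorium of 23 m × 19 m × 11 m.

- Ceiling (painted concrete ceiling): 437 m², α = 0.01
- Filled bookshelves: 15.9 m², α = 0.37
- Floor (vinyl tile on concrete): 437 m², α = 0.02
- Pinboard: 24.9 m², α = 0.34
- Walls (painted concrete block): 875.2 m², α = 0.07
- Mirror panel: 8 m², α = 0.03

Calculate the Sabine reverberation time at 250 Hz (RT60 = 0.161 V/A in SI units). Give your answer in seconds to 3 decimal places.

8.699 seconds

Summing Sᵢαᵢ: 4.370 + 5.883 + 8.740 + 8.466 + 61.264 + 0.240 → A = 88.963 sabins.
V = 23·19·11 = 4807 m³.
T = 0.161 V/A = 0.161·4807/88.963 = 8.699 s.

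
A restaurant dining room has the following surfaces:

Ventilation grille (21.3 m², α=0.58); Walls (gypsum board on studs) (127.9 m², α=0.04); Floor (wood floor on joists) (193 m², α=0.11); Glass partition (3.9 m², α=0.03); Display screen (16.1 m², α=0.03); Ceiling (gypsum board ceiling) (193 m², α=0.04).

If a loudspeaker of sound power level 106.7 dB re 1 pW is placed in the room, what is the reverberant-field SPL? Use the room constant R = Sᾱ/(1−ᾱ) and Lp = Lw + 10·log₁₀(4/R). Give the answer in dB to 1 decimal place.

95.6 dB

Σ(Sᵢαᵢ) = 21.3·0.58 + 127.9·0.04 + 193·0.11 + 3.9·0.03 + 16.1·0.03 + 193·0.04 = 47.020; total area S = 555.2 m².
ᾱ = 0.0847, so room constant R = A/(1−ᾱ) = 51.371 m².
Lp = 106.7 + 10·log₁₀(4/51.371) = 106.7 + (-11.09) = 95.6 dB.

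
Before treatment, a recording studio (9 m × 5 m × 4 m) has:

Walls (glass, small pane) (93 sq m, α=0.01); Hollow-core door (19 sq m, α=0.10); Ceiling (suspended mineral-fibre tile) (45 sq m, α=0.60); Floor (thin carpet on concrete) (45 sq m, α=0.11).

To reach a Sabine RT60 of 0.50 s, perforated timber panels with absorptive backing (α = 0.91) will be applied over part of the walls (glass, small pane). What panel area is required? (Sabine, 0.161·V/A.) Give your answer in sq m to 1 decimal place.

Equivalent absorption area: A₁ = 93·0.01 + 19·0.10 + 45·0.60 + 45·0.11 = 34.780 sq m.
V = 180 m³. Target absorption A₂ = 0.161 × 180 / 0.50 = 57.960 sabins.
ΔA needed = 57.960 − 34.780 = 23.180 sabins.
Net gain per sq m: Δα = 0.91 − 0.01 = 0.90.
Panel area = 23.180 / 0.90 = 25.8 sq m.

25.8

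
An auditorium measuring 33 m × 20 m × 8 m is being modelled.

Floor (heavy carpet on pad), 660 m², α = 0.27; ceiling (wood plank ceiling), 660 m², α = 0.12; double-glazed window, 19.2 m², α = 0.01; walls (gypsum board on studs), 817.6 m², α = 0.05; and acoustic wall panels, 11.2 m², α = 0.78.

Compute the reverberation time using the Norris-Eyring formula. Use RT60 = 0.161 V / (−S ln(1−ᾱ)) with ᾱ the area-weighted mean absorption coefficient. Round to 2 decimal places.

2.57 sec

S = Σ Sᵢ = 2168.0 m².
Σ(Sᵢαᵢ) = 660×0.27 + 660×0.12 + 19.2×0.01 + 817.6×0.05 + 11.2×0.78 = 307.208.
ᾱ = 307.208 / 2168.0 = 0.1417.
−S·ln(1−ᾱ) = −2168.0 × ln(1 − 0.1417) = 331.274.
V = 33 × 20 × 8 = 5280 m³.
T = 0.161·V/[−S·ln(1−ᾱ)] = 0.161·5280/331.274 = 2.57 s.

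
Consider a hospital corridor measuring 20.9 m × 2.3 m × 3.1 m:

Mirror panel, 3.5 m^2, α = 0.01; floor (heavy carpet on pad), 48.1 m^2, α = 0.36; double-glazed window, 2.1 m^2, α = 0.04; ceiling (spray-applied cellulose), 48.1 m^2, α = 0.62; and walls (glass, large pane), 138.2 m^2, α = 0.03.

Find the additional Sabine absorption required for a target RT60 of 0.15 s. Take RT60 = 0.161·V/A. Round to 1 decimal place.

108.5 sabins

A₁ = Σ Sᵢαᵢ = 3.5·0.01 + 48.1·0.36 + 2.1·0.04 + 48.1·0.62 + 138.2·0.03 = 51.403 sabins.
V = 149.017 m³. Required absorption A₂ = 0.161 × 149.017 / 0.15 = 159.945 sabins.
ΔA = A₂ − A₁ = 159.945 − 51.403 = 108.5 sabins.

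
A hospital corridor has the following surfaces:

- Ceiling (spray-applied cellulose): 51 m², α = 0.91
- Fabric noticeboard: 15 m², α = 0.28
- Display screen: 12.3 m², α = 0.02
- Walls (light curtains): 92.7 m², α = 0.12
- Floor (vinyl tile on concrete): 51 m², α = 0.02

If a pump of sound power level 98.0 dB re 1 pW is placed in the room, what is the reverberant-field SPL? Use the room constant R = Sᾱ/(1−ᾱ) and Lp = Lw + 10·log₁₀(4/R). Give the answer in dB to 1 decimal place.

Σ(Sᵢαᵢ) = 51·0.91 + 15·0.28 + 12.3·0.02 + 92.7·0.12 + 51·0.02 = 63.000; total area S = 222.0 m².
ᾱ = 0.2838, so room constant R = A/(1−ᾱ) = 87.964 m².
Lp = Lw + 10 log₁₀(4/R) = 98.0 -13.42 = 84.6 dB.

84.6 dB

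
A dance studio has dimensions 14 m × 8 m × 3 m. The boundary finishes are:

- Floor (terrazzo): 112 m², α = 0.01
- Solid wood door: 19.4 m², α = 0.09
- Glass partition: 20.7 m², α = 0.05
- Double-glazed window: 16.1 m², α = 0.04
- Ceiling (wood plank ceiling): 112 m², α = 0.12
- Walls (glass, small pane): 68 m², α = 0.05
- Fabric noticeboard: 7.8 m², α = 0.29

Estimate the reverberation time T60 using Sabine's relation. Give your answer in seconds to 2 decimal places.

Equivalent absorption area: A = 112×0.01 + 19.4×0.09 + 20.7×0.05 + 16.1×0.04 + 112×0.12 + 68×0.05 + 7.8×0.29 = 23.647 m².
Volume V = 14 × 8 × 3 = 336 m³.
RT60 = 0.161 · V / A = 0.161 × 336 / 23.647 = 2.29 s.

2.29 s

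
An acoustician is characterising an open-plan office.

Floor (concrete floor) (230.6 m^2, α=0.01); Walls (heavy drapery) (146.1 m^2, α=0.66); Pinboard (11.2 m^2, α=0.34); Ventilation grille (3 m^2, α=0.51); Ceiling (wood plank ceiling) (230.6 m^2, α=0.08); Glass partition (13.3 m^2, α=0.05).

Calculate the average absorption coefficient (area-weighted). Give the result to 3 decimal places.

S = Σ Sᵢ = 230.6 + 146.1 + 11.2 + 3 + 230.6 + 13.3 = 634.8 m^2.
Weighted sum Σ Sα = 123.183.
ᾱ = A/S = 0.194.

0.194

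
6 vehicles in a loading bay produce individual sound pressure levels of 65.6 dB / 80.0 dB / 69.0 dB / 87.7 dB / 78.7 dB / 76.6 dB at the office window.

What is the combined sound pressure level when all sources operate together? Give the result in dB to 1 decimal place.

89.1 dB

Σ 10^(Lᵢ/10) = 8.203e+08.
Back to dB: 10·log₁₀ Σ = 89.1 dB.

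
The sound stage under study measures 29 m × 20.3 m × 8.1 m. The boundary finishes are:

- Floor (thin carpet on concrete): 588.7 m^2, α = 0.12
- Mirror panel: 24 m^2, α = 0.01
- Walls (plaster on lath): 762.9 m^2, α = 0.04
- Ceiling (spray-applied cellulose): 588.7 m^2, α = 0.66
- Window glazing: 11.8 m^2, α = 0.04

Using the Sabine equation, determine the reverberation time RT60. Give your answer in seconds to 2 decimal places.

Equivalent absorption area: A = 588.7×0.12 + 24×0.01 + 762.9×0.04 + 588.7×0.66 + 11.8×0.04 = 490.414 m^2.
V = 29·20.3·8.1 = 4768.47 m³.
Sabine: RT60 = 0.161 × 4768.47 / 490.414 = 1.57 s.

1.57 s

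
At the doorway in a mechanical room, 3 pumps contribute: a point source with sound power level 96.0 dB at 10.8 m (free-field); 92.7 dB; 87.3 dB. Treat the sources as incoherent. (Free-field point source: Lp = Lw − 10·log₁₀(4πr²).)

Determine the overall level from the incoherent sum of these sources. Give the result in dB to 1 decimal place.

Source at 10.8 m: Lp = 96.0 − 10·log₁₀(4π·10.8²) = 96.0 − 10·log₁₀(1465.741) = 64.3 dB.
Σ 10^(Lᵢ/10) = 2.402e+09.
L_total = 10·log₁₀(2.402e+09) = 93.8 dB.

93.8 dB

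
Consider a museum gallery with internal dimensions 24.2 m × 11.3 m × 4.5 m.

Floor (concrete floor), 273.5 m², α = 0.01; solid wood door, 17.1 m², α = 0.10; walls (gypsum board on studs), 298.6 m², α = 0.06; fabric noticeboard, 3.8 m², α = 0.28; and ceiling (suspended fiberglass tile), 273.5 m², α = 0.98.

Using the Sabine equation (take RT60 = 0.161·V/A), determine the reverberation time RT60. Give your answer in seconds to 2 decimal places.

0.68 sec

A = Σ Sᵢαᵢ = 273.5×0.01 + 17.1×0.10 + 298.6×0.06 + 3.8×0.28 + 273.5×0.98 = 291.455 sabins.
Room volume: 1230.57 m³.
RT60 = 0.161 · V / A = 0.161 × 1230.57 / 291.455 = 0.68 s.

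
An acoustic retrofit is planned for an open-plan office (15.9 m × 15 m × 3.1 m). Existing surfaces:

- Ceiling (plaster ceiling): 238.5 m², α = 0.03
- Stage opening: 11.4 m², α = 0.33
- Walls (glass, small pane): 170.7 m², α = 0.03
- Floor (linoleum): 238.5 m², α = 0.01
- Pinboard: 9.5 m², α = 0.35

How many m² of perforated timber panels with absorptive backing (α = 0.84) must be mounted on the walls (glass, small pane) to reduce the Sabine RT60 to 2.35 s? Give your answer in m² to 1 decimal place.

Total absorption A₁ = 238.5·0.03 + 11.4·0.33 + 170.7·0.03 + 238.5·0.01 + 9.5·0.35
  = 7.155 + 3.762 + 5.121 + 2.385 + 3.325 = 21.748 m² sabins.
V = 739.35 m³. Target absorption A₂ = 0.161 × 739.35 / 2.35 = 50.653 sabins.
ΔA needed = 50.653 − 21.748 = 28.905 sabins.
Each m² of panel replacing the walls (glass, small pane) adds (0.84 − 0.03) = 0.81 sabins.
Area = ΔA/Δα = 28.905/0.81 = 35.7 m².

35.7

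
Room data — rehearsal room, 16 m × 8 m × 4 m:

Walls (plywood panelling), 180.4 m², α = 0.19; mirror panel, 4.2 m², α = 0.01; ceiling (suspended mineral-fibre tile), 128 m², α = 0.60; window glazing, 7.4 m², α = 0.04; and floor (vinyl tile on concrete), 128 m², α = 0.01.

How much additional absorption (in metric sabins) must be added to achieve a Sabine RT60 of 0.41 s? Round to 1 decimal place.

88.4 sabins

A₁ = Σ Sᵢαᵢ = 180.4*0.19 + 4.2*0.01 + 128*0.60 + 7.4*0.04 + 128*0.01 = 112.694 sabins.
V = 512 m³. Required absorption A₂ = 0.161 × 512 / 0.41 = 201.054 sabins.
Additional absorption ΔA = 201.054 − 112.694 = 88.4 sabins.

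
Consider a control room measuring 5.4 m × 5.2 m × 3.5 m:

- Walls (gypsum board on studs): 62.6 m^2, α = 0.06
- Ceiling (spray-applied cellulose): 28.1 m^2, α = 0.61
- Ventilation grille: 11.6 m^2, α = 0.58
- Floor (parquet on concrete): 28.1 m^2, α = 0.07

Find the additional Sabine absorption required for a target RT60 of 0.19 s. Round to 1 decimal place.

Total absorption A₁ = 62.6×0.06 + 28.1×0.61 + 11.6×0.58 + 28.1×0.07
  = 3.756 + 17.141 + 6.728 + 1.967 = 29.592 m^2 sabins.
V = 98.28 m³. Required absorption A₂ = 0.161 × 98.28 / 0.19 = 83.279 sabins.
Additional absorption ΔA = 83.279 − 29.592 = 53.7 sabins.

53.7 sabins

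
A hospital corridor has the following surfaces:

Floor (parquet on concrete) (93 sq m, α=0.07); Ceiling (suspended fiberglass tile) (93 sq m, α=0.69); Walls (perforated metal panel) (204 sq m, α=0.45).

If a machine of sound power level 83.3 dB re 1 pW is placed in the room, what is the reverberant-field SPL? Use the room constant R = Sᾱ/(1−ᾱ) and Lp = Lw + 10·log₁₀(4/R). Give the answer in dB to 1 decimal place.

Σ(Sᵢαᵢ) = 93·0.07 + 93·0.69 + 204·0.45 = 162.480; total area S = 390.0 sq m.
ᾱ = 162.480/390.0 = 0.4166; R = Sᾱ/(1−ᾱ) = 162.480/(1−0.4166) = 278.505 sq m.
Lp = 83.3 + 10·log₁₀(4/278.505) = 83.3 + (-18.43) = 64.9 dB.

64.9 dB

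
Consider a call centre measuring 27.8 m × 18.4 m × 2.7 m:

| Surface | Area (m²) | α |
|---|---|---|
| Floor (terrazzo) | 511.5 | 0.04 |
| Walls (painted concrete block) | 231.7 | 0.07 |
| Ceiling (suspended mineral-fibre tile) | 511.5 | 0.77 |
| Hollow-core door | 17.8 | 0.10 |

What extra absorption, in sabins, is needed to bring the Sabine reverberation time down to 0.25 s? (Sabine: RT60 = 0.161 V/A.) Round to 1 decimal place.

457.1 sabins

A₁ = Σ Sᵢαᵢ = 511.5×0.04 + 231.7×0.07 + 511.5×0.77 + 17.8×0.10 = 432.314 sabins.
For T = 0.25 s, need A₂ = 0.161·V/T = 0.161·1381.104/0.25 = 889.431 sabins.
Additional absorption ΔA = 889.431 − 432.314 = 457.1 sabins.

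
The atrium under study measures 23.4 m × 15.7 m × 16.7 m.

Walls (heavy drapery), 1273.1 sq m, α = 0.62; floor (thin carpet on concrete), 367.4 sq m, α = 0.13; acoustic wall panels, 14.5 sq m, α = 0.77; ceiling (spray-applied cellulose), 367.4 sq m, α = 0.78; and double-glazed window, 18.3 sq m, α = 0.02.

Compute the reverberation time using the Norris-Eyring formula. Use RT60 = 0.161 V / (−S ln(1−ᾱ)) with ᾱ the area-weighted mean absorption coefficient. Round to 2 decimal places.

0.60 sec

Total surface area S = 1273.1 + 367.4 + 14.5 + 367.4 + 18.3 = 2040.7 sq m.
Σ(Sᵢαᵢ) = 1273.1×0.62 + 367.4×0.13 + 14.5×0.77 + 367.4×0.78 + 18.3×0.02 = 1135.187.
Mean coefficient ᾱ = A/S = 0.5563.
−S·ln(1−ᾱ) = −2040.7 × ln(1 − 0.5563) = 1658.286.
V = 23.4 × 15.7 × 16.7 = 6135.246 m³.
RT60 = 0.161 × 6135.246 / 1658.286 = 0.60 s.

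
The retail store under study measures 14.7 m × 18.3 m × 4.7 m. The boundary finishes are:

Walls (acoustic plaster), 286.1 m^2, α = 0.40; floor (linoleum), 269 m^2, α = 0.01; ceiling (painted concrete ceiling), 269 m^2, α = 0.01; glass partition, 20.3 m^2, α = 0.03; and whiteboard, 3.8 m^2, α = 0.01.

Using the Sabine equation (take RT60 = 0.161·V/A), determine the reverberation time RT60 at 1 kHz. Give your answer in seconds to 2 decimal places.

1.69 seconds

Summing Sᵢαᵢ: 114.440 + 2.690 + 2.690 + 0.609 + 0.038 → A = 120.467 sabins.
V = 14.7·18.3·4.7 = 1264.347 m³.
RT60 = 0.161 · V / A = 0.161 × 1264.347 / 120.467 = 1.69 s.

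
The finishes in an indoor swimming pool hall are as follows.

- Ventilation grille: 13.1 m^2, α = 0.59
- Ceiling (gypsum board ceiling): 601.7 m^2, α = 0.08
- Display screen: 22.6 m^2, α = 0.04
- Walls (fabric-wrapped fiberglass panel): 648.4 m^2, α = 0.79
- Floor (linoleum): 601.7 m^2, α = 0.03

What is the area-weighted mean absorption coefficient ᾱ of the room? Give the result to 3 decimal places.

0.311

Total surface area S = 1887.5 m^2.
Σ(Sᵢαᵢ) = 13.1*0.59 + 601.7*0.08 + 22.6*0.04 + 648.4*0.79 + 601.7*0.03 = 587.056.
ᾱ = A/S = 0.311.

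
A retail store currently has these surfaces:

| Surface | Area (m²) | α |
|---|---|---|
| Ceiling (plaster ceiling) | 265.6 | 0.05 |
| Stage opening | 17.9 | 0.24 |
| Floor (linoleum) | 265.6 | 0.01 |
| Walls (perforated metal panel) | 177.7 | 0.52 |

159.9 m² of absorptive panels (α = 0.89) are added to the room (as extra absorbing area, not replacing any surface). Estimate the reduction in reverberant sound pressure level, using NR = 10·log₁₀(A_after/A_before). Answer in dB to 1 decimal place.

A_before = Σ Sᵢαᵢ = 265.6*0.05 + 17.9*0.24 + 265.6*0.01 + 177.7*0.52 = 112.636 sabins.
Added absorption = 159.9 × 0.89 = 142.311 sabins.
A_after = 112.636 + 142.311 = 254.947 sabins.
NR = 10·log₁₀(254.947/112.636) = 3.5 dB.

3.5 dB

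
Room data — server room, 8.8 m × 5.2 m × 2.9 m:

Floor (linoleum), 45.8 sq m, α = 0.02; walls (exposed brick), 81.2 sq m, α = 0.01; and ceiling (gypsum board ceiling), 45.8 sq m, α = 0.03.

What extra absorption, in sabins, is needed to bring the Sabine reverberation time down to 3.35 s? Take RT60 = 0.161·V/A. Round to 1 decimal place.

Equivalent absorption area: A₁ = 45.8·0.02 + 81.2·0.01 + 45.8·0.03 = 3.102 sq m.
V = 132.704 m³. Required absorption A₂ = 0.161 × 132.704 / 3.35 = 6.378 sabins.
Shortfall: 6.378 − 3.102 = 3.3 sabins.

3.3 sabins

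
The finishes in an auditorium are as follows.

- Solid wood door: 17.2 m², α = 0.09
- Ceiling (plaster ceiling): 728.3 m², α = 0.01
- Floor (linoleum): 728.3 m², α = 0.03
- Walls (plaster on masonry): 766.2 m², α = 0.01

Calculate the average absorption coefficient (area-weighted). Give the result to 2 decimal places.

Total surface area S = 2240.0 m².
Weighted sum Σ Sα = 38.342.
ᾱ = A/S = 0.02.

0.02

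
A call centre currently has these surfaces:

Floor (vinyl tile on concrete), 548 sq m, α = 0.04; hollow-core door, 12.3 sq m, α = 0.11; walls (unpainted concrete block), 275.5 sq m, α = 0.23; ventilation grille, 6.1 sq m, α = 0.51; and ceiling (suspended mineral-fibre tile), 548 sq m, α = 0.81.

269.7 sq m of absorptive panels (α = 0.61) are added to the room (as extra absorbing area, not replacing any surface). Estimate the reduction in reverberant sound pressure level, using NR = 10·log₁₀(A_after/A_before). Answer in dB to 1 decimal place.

1.2 dB

Summing Sᵢαᵢ: 21.920 + 1.353 + 63.365 + 3.111 + 443.880 → A_before = 533.629 sabins.
Treatment contributes 269.7·0.61 = 164.517 sabins.
A_after = 533.629 + 164.517 = 698.146 sabins.
NR = 10·log₁₀(698.146/533.629) = 1.2 dB.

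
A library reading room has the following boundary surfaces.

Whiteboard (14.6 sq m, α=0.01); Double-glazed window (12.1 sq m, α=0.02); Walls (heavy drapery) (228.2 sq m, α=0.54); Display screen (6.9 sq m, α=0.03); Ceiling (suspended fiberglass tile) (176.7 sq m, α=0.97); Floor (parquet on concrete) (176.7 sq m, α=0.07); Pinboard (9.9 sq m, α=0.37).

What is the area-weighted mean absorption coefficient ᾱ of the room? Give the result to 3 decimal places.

0.498

Total surface area S = 625.1 sq m.
A = 14.6×0.01 + 12.1×0.02 + 228.2×0.54 + 6.9×0.03 + 176.7×0.97 + 176.7×0.07 + 9.9×0.37 = 311.254 sabins.
ᾱ = A/S = 0.498.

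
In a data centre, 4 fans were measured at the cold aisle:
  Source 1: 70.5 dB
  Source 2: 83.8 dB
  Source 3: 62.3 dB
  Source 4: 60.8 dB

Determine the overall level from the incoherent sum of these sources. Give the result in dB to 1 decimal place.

Sum in the linear (power) domain: Σ 10^(Lᵢ/10) = 10^(70.5/10) + 10^(83.8/10) + 10^(62.3/10) + 10^(60.8/10) = 2.54e+08.
L_total = 10·log₁₀(2.54e+08) = 84.0 dB.

84.0 dB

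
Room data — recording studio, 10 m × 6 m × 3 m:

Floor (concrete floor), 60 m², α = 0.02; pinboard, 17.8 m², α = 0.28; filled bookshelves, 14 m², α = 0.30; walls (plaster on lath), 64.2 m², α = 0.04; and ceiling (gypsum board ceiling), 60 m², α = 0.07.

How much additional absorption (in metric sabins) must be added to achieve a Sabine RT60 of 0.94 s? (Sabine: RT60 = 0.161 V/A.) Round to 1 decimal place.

13.7 sabins

Total absorption A₁ = 60*0.02 + 17.8*0.28 + 14*0.30 + 64.2*0.04 + 60*0.07
  = 1.200 + 4.984 + 4.200 + 2.568 + 4.200 = 17.152 m² sabins.
Target A₂ = 0.161·180/0.94 = 30.830 sabins (V = 180 m³).
Additional absorption ΔA = 30.830 − 17.152 = 13.7 sabins.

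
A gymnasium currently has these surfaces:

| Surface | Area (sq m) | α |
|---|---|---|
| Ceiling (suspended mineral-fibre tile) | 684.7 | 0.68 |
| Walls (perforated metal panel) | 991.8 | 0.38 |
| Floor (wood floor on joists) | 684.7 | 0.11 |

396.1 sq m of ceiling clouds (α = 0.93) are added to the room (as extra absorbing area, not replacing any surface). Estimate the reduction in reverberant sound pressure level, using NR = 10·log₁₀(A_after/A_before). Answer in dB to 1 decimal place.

Total absorption A_before = 684.7·0.68 + 991.8·0.38 + 684.7·0.11
  = 465.596 + 376.884 + 75.317 = 917.797 sq m sabins.
Added absorption = 396.1 × 0.93 = 368.373 sabins.
New total A_after = 1286.170 sabins.
Reduction = 10 log₁₀(A_after/A_before) = 10 log₁₀(1.4014) = 1.5 dB.

1.5 dB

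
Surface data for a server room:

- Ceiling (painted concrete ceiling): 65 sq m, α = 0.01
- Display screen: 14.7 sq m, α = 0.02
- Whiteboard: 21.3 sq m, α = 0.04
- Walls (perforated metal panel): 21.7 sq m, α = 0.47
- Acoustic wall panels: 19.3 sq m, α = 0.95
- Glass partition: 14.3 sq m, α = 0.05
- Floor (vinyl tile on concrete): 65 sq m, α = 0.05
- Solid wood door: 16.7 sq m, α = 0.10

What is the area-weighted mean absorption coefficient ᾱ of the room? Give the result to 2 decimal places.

S = Σ Sᵢ = 65 + 14.7 + 21.3 + 21.7 + 19.3 + 14.3 + 65 + 16.7 = 238.0 sq m.
Weighted sum Σ Sα = 35.965.
ᾱ = 35.965 / 238.0 = 0.15.

0.15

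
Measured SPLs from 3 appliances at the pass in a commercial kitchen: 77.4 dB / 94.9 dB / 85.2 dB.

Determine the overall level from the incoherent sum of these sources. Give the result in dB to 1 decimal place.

95.4 dB

Sum in the linear (power) domain: Σ 10^(Lᵢ/10) = 10^(77.4/10) + 10^(94.9/10) + 10^(85.2/10) = 3.476e+09.
Combined level = 10 log₁₀(3.476e+09) = 95.4 dB.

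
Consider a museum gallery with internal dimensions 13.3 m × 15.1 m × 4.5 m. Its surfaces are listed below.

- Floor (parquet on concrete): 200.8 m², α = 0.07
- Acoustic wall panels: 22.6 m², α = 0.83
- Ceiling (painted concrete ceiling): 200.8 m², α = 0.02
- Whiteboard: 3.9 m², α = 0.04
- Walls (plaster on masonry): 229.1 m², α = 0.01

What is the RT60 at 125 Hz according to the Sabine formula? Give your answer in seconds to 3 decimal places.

3.704 s

A = Σ Sᵢαᵢ = 200.8·0.07 + 22.6·0.83 + 200.8·0.02 + 3.9·0.04 + 229.1·0.01 = 39.277 sabins.
Room volume: 903.735 m³.
T = 0.161 V/A = 0.161·903.735/39.277 = 3.704 s.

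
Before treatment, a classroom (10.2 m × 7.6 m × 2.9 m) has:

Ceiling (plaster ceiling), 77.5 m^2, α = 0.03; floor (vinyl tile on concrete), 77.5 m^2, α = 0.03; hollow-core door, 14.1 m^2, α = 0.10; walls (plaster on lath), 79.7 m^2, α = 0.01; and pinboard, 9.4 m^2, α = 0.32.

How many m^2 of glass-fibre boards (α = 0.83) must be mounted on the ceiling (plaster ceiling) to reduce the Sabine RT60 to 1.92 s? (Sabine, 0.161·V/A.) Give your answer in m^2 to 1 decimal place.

A₁ = Σ Sᵢαᵢ = 77.5*0.03 + 77.5*0.03 + 14.1*0.10 + 79.7*0.01 + 9.4*0.32 = 9.865 sabins.
Required A₂ = 0.161·224.808/1.92 = 18.851 sabins.
ΔA needed = 18.851 − 9.865 = 8.986 sabins.
Net gain per m^2: Δα = 0.83 − 0.03 = 0.80.
Area = ΔA/Δα = 8.986/0.80 = 11.2 m^2.

11.2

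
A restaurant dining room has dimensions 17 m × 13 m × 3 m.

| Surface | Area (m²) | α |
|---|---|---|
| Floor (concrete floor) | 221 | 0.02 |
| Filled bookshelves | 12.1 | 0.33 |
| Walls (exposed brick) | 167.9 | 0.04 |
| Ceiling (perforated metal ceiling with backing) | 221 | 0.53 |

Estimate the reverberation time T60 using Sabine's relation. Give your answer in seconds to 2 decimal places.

Total absorption A = 221·0.02 + 12.1·0.33 + 167.9·0.04 + 221·0.53
  = 4.420 + 3.993 + 6.716 + 117.130 = 132.259 m² sabins.
Room volume: 663 m³.
RT60 = 0.161 · V / A = 0.161 × 663 / 132.259 = 0.81 s.

0.81 seconds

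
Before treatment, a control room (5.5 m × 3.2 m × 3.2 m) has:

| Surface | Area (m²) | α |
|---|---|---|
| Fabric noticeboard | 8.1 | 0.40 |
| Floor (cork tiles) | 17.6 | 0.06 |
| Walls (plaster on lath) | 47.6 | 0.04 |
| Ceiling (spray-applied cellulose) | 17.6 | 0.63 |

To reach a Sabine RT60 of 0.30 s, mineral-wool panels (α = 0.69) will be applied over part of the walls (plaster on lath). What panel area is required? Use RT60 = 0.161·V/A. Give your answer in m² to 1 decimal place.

A₁ = Σ Sᵢαᵢ = 8.1·0.40 + 17.6·0.06 + 47.6·0.04 + 17.6·0.63 = 17.288 sabins.
V = 56.32 m³. Target absorption A₂ = 0.161 × 56.32 / 0.30 = 30.225 sabins.
ΔA needed = 30.225 − 17.288 = 12.937 sabins.
Net gain per m²: Δα = 0.69 − 0.04 = 0.65.
Panel area = 12.937 / 0.65 = 19.9 m².

19.9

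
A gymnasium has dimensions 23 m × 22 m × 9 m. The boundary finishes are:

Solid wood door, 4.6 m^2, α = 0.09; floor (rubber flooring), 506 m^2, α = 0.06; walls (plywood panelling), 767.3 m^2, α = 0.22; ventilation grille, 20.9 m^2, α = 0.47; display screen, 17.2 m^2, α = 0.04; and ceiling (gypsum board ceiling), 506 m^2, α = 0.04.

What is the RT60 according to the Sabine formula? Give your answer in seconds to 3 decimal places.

A = Σ Sᵢαᵢ = 4.6·0.09 + 506·0.06 + 767.3·0.22 + 20.9·0.47 + 17.2·0.04 + 506·0.04 = 230.331 sabins.
Room volume: 4554 m³.
Sabine: RT60 = 0.161 × 4554 / 230.331 = 3.183 s.

3.183 s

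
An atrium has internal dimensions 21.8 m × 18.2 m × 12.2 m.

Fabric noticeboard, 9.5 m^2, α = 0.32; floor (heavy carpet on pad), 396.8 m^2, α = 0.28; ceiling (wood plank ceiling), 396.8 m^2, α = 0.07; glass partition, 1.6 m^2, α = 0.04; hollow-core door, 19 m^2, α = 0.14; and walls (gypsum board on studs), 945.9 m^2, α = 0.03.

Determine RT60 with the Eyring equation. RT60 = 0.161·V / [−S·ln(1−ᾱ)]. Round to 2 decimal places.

4.28 seconds

S = Σ Sᵢ = 1769.6 m^2.
Σ(Sᵢαᵢ) = 9.5·0.32 + 396.8·0.28 + 396.8·0.07 + 1.6·0.04 + 19·0.14 + 945.9·0.03 = 173.021.
ᾱ = 173.021 / 1769.6 = 0.0978.
−S·ln(1−ᾱ) = −1769.6 × ln(1 − 0.0978) = 182.126.
V = 21.8 × 18.2 × 12.2 = 4840.472 m³.
RT60 = 0.161 × 4840.472 / 182.126 = 4.28 s.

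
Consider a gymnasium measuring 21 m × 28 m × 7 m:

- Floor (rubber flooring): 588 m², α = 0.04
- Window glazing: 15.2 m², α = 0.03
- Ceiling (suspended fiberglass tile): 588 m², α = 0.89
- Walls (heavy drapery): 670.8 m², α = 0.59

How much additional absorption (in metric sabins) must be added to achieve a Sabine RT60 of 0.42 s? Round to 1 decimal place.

Total absorption A₁ = 588×0.04 + 15.2×0.03 + 588×0.89 + 670.8×0.59
  = 23.520 + 0.456 + 523.320 + 395.772 = 943.068 m² sabins.
For T = 0.42 s, need A₂ = 0.161·V/T = 0.161·4116/0.42 = 1577.800 sabins.
ΔA = A₂ − A₁ = 1577.800 − 943.068 = 634.7 sabins.

634.7 sabins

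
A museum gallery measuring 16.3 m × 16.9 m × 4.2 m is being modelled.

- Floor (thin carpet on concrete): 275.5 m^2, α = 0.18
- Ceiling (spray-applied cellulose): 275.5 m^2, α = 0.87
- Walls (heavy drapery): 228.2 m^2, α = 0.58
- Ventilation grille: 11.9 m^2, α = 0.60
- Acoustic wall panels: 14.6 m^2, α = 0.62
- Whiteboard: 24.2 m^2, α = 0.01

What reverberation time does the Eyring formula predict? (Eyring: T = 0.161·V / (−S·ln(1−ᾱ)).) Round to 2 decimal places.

0.30 sec

Total surface area S = 275.5 + 275.5 + 228.2 + 11.9 + 14.6 + 24.2 = 829.9 m^2.
Absorption A = 275.5×0.18 + 275.5×0.87 + 228.2×0.58 + 11.9×0.60 + 14.6×0.62 + 24.2×0.01 = 438.065 sabins.
ᾱ = 438.065 / 829.9 = 0.5279.
Eyring denominator: −S ln(1−ᾱ) = 622.893.
V = 16.3 × 16.9 × 4.2 = 1156.974 m³.
RT60 = 0.161 × 1156.974 / 622.893 = 0.30 s.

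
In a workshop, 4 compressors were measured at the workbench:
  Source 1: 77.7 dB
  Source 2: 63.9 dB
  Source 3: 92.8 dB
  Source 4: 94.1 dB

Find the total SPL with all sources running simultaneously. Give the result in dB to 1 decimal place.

Converting to relative power and adding: 10^(77.7/10) + 10^(63.9/10) + 10^(92.8/10) + 10^(94.1/10) = 4.537e+09.
Back to dB: 10·log₁₀ Σ = 96.6 dB.

96.6 dB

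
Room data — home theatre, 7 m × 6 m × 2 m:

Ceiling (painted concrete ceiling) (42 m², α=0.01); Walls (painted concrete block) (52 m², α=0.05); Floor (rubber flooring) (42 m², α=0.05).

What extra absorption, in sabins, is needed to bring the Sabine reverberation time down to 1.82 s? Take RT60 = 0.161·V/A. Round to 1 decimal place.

2.3 sabins

Summing Sᵢαᵢ: 0.420 + 2.600 + 2.100 → A₁ = 5.120 sabins.
V = 84 m³. Required absorption A₂ = 0.161 × 84 / 1.82 = 7.431 sabins.
Shortfall: 7.431 − 5.120 = 2.3 sabins.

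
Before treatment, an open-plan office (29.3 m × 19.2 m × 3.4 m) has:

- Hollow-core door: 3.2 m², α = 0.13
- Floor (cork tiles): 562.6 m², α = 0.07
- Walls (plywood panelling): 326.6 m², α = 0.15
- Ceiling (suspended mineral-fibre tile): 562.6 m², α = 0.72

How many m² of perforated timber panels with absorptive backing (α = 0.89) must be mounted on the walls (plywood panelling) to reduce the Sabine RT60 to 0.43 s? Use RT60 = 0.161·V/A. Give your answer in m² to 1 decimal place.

Equivalent absorption area: A₁ = 3.2·0.13 + 562.6·0.07 + 326.6·0.15 + 562.6·0.72 = 493.860 m².
V = 1912.704 m³. Target absorption A₂ = 0.161 × 1912.704 / 0.43 = 716.152 sabins.
Absorption to add: 716.152 − 493.860 = 222.292 sabins.
Each m² of panel replacing the walls (plywood panelling) adds (0.89 − 0.15) = 0.74 sabins.
Area = ΔA/Δα = 222.292/0.74 = 300.4 m².

300.4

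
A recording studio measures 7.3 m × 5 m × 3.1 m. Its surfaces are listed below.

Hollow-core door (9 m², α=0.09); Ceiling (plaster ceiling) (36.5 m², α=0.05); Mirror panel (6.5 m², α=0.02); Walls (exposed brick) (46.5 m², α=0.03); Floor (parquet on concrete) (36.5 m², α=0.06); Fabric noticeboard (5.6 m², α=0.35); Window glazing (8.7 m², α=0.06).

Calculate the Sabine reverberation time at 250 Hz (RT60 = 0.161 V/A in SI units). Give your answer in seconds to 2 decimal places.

Summing Sᵢαᵢ: 0.810 + 1.825 + 0.130 + 1.395 + 2.190 + 1.960 + 0.522 → A = 8.832 sabins.
Room volume: 113.15 m³.
RT60 = 0.161 · V / A = 0.161 × 113.15 / 8.832 = 2.06 s.

2.06 sec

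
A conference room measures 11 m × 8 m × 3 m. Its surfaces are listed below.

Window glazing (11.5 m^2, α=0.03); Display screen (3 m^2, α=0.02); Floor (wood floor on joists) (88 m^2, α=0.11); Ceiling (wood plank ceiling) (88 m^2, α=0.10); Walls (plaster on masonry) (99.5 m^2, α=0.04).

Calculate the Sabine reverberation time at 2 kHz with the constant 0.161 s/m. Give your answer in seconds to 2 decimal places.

A = Σ Sᵢαᵢ = 11.5*0.03 + 3*0.02 + 88*0.11 + 88*0.10 + 99.5*0.04 = 22.865 sabins.
V = 11·8·3 = 264 m³.
RT60 = 0.161 · V / A = 0.161 × 264 / 22.865 = 1.86 s.

1.86 seconds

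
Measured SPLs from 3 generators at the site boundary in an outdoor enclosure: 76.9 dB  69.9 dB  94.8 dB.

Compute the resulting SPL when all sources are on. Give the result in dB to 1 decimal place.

Σ 10^(Lᵢ/10) = 3.079e+09.
Combined level = 10 log₁₀(3.079e+09) = 94.9 dB.

94.9 dB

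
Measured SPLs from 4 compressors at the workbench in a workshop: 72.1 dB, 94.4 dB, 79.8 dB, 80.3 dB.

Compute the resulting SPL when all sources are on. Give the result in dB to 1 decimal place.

94.7 dB

Σ 10^(Lᵢ/10) = 2.973e+09.
Back to dB: 10·log₁₀ Σ = 94.7 dB.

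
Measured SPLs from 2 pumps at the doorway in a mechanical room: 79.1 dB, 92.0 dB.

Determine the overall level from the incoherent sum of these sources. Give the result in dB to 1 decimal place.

92.2 dB

Σ 10^(Lᵢ/10) = 1.666e+09.
Back to dB: 10·log₁₀ Σ = 92.2 dB.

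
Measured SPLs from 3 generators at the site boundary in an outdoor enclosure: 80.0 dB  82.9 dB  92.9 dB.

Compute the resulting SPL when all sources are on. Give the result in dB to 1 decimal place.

93.5 dB

Sum in the linear (power) domain: Σ 10^(Lᵢ/10) = 10^(80.0/10) + 10^(82.9/10) + 10^(92.9/10) = 2.245e+09.
Back to dB: 10·log₁₀ Σ = 93.5 dB.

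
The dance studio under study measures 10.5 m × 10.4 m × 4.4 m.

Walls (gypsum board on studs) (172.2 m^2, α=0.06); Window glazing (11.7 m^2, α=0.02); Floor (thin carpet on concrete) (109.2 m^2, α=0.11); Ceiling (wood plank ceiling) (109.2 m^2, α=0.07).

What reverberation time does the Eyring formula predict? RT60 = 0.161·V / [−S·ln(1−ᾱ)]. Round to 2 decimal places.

2.46 s

S = Σ Sᵢ = 402.3 m^2.
Σ(Sᵢαᵢ) = 172.2×0.06 + 11.7×0.02 + 109.2×0.11 + 109.2×0.07 = 30.222.
ᾱ = 30.222 / 402.3 = 0.0751.
−S·ln(1−ᾱ) = −402.3 × ln(1 − 0.0751) = 31.407.
V = 10.5 × 10.4 × 4.4 = 480.48 m³.
T = 0.161·V/[−S·ln(1−ᾱ)] = 0.161·480.48/31.407 = 2.46 s.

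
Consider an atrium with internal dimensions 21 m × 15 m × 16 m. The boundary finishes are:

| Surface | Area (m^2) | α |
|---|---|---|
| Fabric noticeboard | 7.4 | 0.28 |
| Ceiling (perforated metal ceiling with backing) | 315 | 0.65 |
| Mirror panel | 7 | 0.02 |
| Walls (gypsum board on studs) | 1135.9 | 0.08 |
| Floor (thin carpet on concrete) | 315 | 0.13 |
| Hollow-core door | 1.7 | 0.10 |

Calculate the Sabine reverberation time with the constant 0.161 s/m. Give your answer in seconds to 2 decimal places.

2.39 seconds

A = Σ Sᵢαᵢ = 7.4*0.28 + 315*0.65 + 7*0.02 + 1135.9*0.08 + 315*0.13 + 1.7*0.10 = 338.954 sabins.
V = 21·15·16 = 5040 m³.
RT60 = 0.161 · V / A = 0.161 × 5040 / 338.954 = 2.39 s.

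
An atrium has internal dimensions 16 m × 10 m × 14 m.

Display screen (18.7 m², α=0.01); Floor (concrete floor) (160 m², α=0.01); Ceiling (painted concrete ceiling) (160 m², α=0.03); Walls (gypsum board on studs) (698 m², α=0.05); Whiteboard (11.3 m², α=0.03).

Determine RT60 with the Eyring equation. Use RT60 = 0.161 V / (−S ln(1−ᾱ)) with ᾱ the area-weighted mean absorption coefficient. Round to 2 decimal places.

Total surface area S = 18.7 + 160 + 160 + 698 + 11.3 = 1048.0 m².
Σ(Sᵢαᵢ) = 18.7×0.01 + 160×0.01 + 160×0.03 + 698×0.05 + 11.3×0.03 = 41.826.
Mean coefficient ᾱ = A/S = 0.0399.
Eyring denominator: −S ln(1−ᾱ) = 42.672.
V = 16 × 10 × 14 = 2240 m³.
T = 0.161·V/[−S·ln(1−ᾱ)] = 0.161·2240/42.672 = 8.45 s.

8.45 sec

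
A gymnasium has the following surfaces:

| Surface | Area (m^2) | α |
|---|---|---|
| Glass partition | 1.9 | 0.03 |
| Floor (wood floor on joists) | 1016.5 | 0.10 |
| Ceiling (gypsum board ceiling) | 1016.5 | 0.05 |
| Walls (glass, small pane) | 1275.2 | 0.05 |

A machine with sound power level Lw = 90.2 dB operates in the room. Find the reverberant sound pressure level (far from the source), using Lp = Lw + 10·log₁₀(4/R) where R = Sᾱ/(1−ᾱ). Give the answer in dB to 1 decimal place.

A = 216.292 sabins; S = 3310.1 m^2.
ᾱ = 216.292/3310.1 = 0.0653; R = Sᾱ/(1−ᾱ) = 216.292/(1−0.0653) = 231.403 m^2.
Lp = 90.2 + 10·log₁₀(4/231.403) = 90.2 + (-17.62) = 72.6 dB.

72.6 dB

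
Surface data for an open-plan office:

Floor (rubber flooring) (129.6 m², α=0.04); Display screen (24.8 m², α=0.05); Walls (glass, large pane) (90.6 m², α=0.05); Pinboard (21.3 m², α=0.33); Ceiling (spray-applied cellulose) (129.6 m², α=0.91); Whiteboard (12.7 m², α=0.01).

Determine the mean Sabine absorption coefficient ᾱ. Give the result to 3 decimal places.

S = Σ Sᵢ = 129.6 + 24.8 + 90.6 + 21.3 + 129.6 + 12.7 = 408.6 m².
Σ(Sᵢαᵢ) = 129.6*0.04 + 24.8*0.05 + 90.6*0.05 + 21.3*0.33 + 129.6*0.91 + 12.7*0.01 = 136.046.
ᾱ = 136.046 / 408.6 = 0.333.

0.333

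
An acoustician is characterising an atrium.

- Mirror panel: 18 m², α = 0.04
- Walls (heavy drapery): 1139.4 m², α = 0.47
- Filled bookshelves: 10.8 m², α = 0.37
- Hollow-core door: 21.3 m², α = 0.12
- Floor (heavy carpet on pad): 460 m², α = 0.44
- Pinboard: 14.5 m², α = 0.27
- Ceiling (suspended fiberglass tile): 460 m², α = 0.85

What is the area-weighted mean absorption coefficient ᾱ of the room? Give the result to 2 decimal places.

S = Σ Sᵢ = 18 + 1139.4 + 10.8 + 21.3 + 460 + 14.5 + 460 = 2124.0 m².
A = 18×0.04 + 1139.4×0.47 + 10.8×0.37 + 21.3×0.12 + 460×0.44 + 14.5×0.27 + 460×0.85 = 1140.105 sabins.
ᾱ = A/S = 0.54.

0.54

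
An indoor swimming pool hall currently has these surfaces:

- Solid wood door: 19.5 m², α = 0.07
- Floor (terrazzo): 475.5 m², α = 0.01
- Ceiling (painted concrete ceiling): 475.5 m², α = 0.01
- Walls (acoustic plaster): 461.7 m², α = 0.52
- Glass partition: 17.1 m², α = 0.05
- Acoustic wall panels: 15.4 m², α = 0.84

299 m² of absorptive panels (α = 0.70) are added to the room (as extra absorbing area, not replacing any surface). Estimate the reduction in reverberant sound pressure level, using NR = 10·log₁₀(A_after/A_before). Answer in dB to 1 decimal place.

2.5 dB

Summing Sᵢαᵢ: 1.365 + 4.755 + 4.755 + 240.084 + 0.855 + 12.936 → A_before = 264.750 sabins.
Added absorption = 299 × 0.70 = 209.300 sabins.
New total A_after = 474.050 sabins.
Reduction = 10 log₁₀(A_after/A_before) = 10 log₁₀(1.7906) = 2.5 dB.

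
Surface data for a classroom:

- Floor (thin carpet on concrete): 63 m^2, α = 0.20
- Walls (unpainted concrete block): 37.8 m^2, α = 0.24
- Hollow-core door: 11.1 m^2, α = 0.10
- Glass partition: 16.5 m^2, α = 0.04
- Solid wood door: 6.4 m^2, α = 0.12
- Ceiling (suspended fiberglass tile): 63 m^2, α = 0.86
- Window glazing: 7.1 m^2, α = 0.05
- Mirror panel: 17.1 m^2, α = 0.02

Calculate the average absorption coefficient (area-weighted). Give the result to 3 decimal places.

Total surface area S = 222.0 m^2.
Weighted sum Σ Sα = 79.087.
ᾱ = A/S = 0.356.

0.356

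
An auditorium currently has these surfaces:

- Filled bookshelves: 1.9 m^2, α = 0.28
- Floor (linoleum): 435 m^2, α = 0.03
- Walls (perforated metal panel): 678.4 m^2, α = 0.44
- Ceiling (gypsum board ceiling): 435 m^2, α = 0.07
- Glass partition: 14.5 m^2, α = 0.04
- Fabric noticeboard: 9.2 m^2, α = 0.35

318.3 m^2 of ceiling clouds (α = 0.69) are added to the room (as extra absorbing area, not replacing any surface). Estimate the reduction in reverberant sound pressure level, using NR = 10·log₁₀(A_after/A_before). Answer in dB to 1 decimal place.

Total absorption A_before = 1.9×0.28 + 435×0.03 + 678.4×0.44 + 435×0.07 + 14.5×0.04 + 9.2×0.35
  = 0.532 + 13.050 + 298.496 + 30.450 + 0.580 + 3.220 = 346.328 m^2 sabins.
Treatment contributes 318.3·0.69 = 219.627 sabins.
A_after = 346.328 + 219.627 = 565.955 sabins.
NR = 10·log₁₀(565.955/346.328) = 2.1 dB.

2.1 dB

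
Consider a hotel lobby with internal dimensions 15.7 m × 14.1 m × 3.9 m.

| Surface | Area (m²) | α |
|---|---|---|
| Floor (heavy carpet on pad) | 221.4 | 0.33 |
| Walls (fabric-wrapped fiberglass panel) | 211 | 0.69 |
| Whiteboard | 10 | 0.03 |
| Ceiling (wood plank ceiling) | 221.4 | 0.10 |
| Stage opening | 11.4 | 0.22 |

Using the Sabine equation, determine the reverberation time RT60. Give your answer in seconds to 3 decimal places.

A = Σ Sᵢαᵢ = 221.4×0.33 + 211×0.69 + 10×0.03 + 221.4×0.10 + 11.4×0.22 = 243.600 sabins.
V = 15.7·14.1·3.9 = 863.343 m³.
Sabine: RT60 = 0.161 × 863.343 / 243.600 = 0.571 s.

0.571 sec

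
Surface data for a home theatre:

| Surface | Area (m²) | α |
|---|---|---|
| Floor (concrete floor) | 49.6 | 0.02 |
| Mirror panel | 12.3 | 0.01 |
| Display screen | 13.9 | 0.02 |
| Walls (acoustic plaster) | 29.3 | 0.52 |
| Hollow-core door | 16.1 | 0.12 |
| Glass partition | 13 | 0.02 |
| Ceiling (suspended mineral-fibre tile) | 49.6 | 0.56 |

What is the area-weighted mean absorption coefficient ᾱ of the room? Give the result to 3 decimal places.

0.254

S = Σ Sᵢ = 49.6 + 12.3 + 13.9 + 29.3 + 16.1 + 13 + 49.6 = 183.8 m².
Weighted sum Σ Sα = 46.597.
ᾱ = A/S = 0.254.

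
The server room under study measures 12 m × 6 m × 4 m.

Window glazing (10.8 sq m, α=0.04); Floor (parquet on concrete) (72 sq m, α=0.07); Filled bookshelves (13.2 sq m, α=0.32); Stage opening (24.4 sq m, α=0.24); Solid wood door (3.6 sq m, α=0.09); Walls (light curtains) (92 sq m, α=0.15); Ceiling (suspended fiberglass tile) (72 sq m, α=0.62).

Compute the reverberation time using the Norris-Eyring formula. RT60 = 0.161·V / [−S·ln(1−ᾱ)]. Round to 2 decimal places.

0.54 s

S = Σ Sᵢ = 288.0 sq m.
Absorption A = 10.8·0.04 + 72·0.07 + 13.2·0.32 + 24.4·0.24 + 3.6·0.09 + 92·0.15 + 72·0.62 = 74.316 sabins.
Mean coefficient ᾱ = A/S = 0.2580.
−S·ln(1−ᾱ) = −288.0 × ln(1 − 0.2580) = 85.941.
V = 12 × 6 × 4 = 288 m³.
RT60 = 0.161 × 288 / 85.941 = 0.54 s.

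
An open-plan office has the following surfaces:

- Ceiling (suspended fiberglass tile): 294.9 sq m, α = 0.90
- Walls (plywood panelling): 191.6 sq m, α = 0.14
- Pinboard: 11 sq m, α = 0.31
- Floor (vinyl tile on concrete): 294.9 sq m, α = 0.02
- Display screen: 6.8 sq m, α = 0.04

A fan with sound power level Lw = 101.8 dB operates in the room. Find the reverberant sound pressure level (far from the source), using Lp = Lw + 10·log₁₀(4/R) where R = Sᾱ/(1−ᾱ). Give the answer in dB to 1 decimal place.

Σ(Sᵢαᵢ) = 294.9·0.90 + 191.6·0.14 + 11·0.31 + 294.9·0.02 + 6.8·0.04 = 301.814; total area S = 799.2 sq m.
ᾱ = 0.3776, so room constant R = A/(1−ᾱ) = 484.920 sq m.
Lp = 101.8 + 10·log₁₀(4/484.920) = 101.8 + (-20.84) = 81.0 dB.

81.0 dB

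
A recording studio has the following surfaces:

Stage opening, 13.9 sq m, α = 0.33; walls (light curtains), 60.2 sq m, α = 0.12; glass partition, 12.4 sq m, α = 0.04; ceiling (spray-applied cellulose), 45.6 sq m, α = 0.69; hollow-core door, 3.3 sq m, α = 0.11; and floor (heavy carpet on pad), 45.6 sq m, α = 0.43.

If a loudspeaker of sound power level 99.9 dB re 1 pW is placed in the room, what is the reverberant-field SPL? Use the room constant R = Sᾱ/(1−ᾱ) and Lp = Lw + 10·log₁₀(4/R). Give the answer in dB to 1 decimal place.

A = 63.742 sabins; S = 181.0 sq m.
ᾱ = 0.3522, so room constant R = A/(1−ᾱ) = 98.398 sq m.
Lp = Lw + 10 log₁₀(4/R) = 99.9 -13.91 = 86.0 dB.

86.0 dB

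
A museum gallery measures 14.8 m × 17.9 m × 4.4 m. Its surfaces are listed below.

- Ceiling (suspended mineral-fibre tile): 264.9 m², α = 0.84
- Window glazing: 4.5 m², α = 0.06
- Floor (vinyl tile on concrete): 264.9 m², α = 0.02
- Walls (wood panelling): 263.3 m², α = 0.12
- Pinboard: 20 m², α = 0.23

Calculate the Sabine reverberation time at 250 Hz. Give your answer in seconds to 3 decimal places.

0.710 s

Equivalent absorption area: A = 264.9·0.84 + 4.5·0.06 + 264.9·0.02 + 263.3·0.12 + 20·0.23 = 264.280 m².
Room volume: 1165.648 m³.
T = 0.161 V/A = 0.161·1165.648/264.280 = 0.710 s.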